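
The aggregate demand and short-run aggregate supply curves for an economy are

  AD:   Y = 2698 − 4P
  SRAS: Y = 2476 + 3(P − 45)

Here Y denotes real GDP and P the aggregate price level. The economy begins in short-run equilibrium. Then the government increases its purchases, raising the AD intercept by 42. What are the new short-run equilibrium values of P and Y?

This is a positive demand shock: AD shifts right.
New AD: Y = 2740 − 4P.
SRAS can be written Y = 2341 + 3P.
Set AD = SRAS: 2740 − 4P = 2341 + 3P, so 399 = 7P and P = 57.
Y = 2740 − 4·57 = 2512.

P = 57, Y = 2512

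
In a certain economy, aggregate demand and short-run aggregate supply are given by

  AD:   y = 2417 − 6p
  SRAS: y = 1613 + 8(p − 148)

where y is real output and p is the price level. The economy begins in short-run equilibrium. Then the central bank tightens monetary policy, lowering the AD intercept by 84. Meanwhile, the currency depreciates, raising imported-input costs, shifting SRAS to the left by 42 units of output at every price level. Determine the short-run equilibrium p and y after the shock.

p = 139, y = 1499

After both shocks: AD is y = 2333 − 6p and SRAS is y = 387 + 8p.
Setting them equal: 1946 = 14p, so p = 139.
y = 2333 − 6·139 = 1499.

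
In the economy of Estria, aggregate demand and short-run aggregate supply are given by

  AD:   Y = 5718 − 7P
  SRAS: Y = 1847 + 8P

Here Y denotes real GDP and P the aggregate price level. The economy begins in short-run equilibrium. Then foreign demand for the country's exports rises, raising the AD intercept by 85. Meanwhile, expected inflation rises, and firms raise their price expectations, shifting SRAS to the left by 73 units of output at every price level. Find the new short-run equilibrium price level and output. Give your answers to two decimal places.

P = 268.60, Y = 3922.80

After both shocks: AD is Y = 5803 − 7P and SRAS is Y = 1774 + 8P.
Setting them equal: 4029 = 15P, so P = 268.60.
Substituting into AD, Y = 3922.80.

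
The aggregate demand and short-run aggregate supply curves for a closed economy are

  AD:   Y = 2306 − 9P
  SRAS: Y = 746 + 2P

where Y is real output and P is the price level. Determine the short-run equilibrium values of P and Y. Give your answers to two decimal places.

P = 141.82, Y = 1029.64

Set AD = SRAS: 2306 − 9P = 746 + 2P, so 1560 = 11P and P = 141.82.
Substituting into AD, Y = 2306 − 9P = 1029.64.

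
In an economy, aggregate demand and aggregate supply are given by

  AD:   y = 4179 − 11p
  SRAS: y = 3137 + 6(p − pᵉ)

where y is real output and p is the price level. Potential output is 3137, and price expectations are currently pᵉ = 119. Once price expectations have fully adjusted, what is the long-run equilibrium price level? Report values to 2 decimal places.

Short run: with pᵉ = 119, SRAS is y = 2423 + 6p. Setting AD = SRAS gives 1756 = 17p, so p = 103.29 and y = 4179 − 11p = 3042.76.
Output 3042.76 is below potential 3137, so over time expected prices fall and SRAS shifts right until y returns to 3137.
Long run: y = 3137 on the AD curve gives 3137 = 4179 − 11p, so p = 94.73.

Long-run p = 94.73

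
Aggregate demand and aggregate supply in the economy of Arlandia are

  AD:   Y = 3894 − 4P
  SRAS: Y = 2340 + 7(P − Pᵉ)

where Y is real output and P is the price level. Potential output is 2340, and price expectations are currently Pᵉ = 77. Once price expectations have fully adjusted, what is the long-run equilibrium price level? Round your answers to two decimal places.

Long-run P = 388.50

Short run: with Pᵉ = 77, SRAS is Y = 1801 + 7P. Setting AD = SRAS gives 2093 = 11P, so P = 190.27 and Y = 3894 − 4P = 3132.91.
Output 3132.91 is above potential 2340, so over time expected prices rise and SRAS shifts left until Y returns to 2340.
Long run: Y = 2340 on the AD curve gives 2340 = 3894 − 4P, so P = 388.50.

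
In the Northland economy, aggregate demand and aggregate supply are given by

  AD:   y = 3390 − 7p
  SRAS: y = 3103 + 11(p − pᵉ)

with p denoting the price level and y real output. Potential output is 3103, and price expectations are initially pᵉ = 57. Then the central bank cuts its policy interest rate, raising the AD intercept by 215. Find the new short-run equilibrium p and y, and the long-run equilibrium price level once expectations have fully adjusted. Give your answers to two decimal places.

AD shifts right: new AD is y = 3605 − 7p. With pᵉ = 57, SRAS is y = 2476 + 11p.
Short run: 3605 − 7p = 2476 + 11p gives 1129 = 18p, so p = 62.72 and y = 3605 − 7p = 3165.94.
y = 3165.94 is above potential 3103; expectations adjust and SRAS shifts left until y = 3103.
Long run: on the new AD curve, 3103 = 3605 − 7p gives p = 71.71.

Short run: p = 62.72, y = 3165.94. Long run: p = 71.71.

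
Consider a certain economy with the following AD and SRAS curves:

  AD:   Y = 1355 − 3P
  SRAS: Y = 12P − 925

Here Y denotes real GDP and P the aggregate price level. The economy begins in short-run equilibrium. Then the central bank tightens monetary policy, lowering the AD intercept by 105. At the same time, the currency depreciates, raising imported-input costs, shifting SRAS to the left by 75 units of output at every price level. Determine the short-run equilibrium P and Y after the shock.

After both shocks: AD is Y = 1250 − 3P and SRAS is Y = 12P − 1000.
Setting them equal: 2250 = 15P, so P = 150.
Y = 1250 − 3·150 = 800.

P = 150, Y = 800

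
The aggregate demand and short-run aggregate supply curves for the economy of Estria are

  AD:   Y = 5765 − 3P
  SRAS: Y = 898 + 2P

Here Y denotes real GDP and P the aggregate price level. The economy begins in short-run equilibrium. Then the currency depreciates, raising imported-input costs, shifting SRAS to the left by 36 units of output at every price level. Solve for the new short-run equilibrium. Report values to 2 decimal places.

This is a negative supply shock: SRAS shifts left.
New SRAS: Y = 862 + 2P.
Set AD = SRAS: 5765 − 3P = 862 + 2P, so 4903 = 5P and P = 980.60.
Substituting into AD, Y = 2823.20.

P = 980.60, Y = 2823.20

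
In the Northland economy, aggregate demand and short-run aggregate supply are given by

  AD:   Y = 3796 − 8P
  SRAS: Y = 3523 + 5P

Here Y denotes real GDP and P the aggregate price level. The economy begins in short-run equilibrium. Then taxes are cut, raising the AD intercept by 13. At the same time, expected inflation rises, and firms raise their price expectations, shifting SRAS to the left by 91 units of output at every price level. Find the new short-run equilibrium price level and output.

P = 29, Y = 3577

After both shocks: AD is Y = 3809 − 8P and SRAS is Y = 3432 + 5P.
Setting them equal: 377 = 13P, so P = 29.
Y = 3809 − 8·29 = 3577.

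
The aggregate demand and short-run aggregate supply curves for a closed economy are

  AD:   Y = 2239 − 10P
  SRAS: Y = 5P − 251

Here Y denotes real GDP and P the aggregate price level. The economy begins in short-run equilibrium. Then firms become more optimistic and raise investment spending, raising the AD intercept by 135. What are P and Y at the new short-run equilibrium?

P = 175, Y = 624

This is a positive demand shock: AD shifts right.
New AD: Y = 2374 − 10P.
Set AD = SRAS: 2374 − 10P = 5P − 251, so 2625 = 15P and P = 175.
Y = 2374 − 10·175 = 624.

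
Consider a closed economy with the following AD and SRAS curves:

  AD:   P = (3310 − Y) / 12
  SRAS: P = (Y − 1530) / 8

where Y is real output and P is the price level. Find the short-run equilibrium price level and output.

Rearrange AD to Y = 3310 − 12P.
Rearrange SRAS to Y = 1530 + 8P.
Set AD = SRAS: 3310 − 12P = 1530 + 8P, so 1780 = 20P and P = 89.
Then Y = 3310 − 12·89 = 2242.

P = 89, Y = 2242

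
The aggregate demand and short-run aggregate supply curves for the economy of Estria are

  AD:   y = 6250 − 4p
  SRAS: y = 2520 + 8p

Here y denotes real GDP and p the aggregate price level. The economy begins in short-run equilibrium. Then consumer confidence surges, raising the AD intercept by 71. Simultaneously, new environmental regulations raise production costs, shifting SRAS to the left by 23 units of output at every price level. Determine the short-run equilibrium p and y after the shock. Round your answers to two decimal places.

After both shocks: AD is y = 6321 − 4p and SRAS is y = 2497 + 8p.
Setting them equal: 3824 = 12p, so p = 318.67.
Substituting into AD, y = 5046.33.

p = 318.67, y = 5046.33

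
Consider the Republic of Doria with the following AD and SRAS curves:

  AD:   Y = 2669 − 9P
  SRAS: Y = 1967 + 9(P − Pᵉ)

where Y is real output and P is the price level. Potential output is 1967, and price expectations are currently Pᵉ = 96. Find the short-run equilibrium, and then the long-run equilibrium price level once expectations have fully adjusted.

Short run: P = 87, Y = 1886. Long run: P = 78.

Short run: with Pᵉ = 96, SRAS is Y = 1103 + 9P. Setting AD = SRAS gives 1566 = 18P, so P = 87 and Y = 2669 − 9·87 = 1886.
Output 1886 is below potential 1967, so over time expected prices fall and SRAS shifts right until Y returns to 1967.
Long run: Y = 1967 on the AD curve gives 1967 = 2669 − 9P, so P = 78.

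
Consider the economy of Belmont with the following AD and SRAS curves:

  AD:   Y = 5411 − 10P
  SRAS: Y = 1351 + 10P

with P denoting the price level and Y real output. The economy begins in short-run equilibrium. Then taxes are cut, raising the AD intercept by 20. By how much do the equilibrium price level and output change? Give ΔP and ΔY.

ΔP = +1, ΔY = +10

This is a positive demand shock: AD shifts right.
New AD: Y = 5431 − 10P.
Set AD = SRAS: 5431 − 10P = 1351 + 10P, so 4080 = 20P and P = 204.
Y = 5431 − 10·204 = 3391.
Initially P = 203, Y = 3381, so ΔP = +1 and ΔY = +10.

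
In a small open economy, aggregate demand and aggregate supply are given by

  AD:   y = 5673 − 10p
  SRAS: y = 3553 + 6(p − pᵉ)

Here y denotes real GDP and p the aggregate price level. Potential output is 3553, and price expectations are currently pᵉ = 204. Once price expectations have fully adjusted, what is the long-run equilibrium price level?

Short run: with pᵉ = 204, SRAS is y = 2329 + 6p. Setting AD = SRAS gives 3344 = 16p, so p = 209 and y = 5673 − 10·209 = 3583.
Output 3583 is above potential 3553, so over time expected prices rise and SRAS shifts left until y returns to 3553.
Long run: y = 3553 on the AD curve gives 3553 = 5673 − 10p, so p = 212.

Long-run p = 212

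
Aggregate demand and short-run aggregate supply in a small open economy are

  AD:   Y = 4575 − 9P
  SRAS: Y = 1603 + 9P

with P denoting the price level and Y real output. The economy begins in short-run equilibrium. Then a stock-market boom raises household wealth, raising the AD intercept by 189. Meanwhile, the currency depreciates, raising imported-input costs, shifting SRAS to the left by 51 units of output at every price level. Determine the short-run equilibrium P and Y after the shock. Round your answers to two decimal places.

After both shocks: AD is Y = 4764 − 9P and SRAS is Y = 1552 + 9P.
Setting them equal: 3212 = 18P, so P = 178.44.
Substituting into AD, Y = 3158.00.

P = 178.44, Y = 3158.00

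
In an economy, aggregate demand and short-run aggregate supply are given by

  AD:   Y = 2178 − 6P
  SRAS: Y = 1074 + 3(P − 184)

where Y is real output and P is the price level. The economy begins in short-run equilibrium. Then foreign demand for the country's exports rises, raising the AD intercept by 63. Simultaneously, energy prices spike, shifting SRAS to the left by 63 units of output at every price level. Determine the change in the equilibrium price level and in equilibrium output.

ΔP = +14, ΔY = -21

After both shocks: AD is Y = 2241 − 6P and SRAS is Y = 459 + 3P.
Setting them equal: 1782 = 9P, so P = 198.
Y = 2241 − 6·198 = 1053.
Initially P = 184, Y = 1074, so ΔP = +14 and ΔY = -21.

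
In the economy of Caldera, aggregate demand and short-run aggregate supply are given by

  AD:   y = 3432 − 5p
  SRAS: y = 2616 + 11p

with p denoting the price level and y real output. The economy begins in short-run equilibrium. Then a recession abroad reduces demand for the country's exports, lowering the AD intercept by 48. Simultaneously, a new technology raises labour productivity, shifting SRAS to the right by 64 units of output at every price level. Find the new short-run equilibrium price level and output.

p = 44, y = 3164

After both shocks: AD is y = 3384 − 5p and SRAS is y = 2680 + 11p.
Setting them equal: 704 = 16p, so p = 44.
y = 3384 − 5·44 = 3164.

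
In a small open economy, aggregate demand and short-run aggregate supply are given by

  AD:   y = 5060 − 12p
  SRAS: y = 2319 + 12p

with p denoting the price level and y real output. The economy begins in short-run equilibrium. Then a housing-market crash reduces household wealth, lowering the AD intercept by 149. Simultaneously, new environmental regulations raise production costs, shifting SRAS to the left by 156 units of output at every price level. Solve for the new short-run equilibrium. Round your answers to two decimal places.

p = 114.50, y = 3537.00

After both shocks: AD is y = 4911 − 12p and SRAS is y = 2163 + 12p.
Setting them equal: 2748 = 24p, so p = 114.50.
Substituting into AD, y = 3537.00.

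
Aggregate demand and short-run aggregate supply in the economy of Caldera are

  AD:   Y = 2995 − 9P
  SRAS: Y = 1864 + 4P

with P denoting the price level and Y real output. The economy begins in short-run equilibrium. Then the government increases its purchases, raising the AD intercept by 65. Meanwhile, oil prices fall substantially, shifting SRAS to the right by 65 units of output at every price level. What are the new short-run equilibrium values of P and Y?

After both shocks: AD is Y = 3060 − 9P and SRAS is Y = 1929 + 4P.
Setting them equal: 1131 = 13P, so P = 87.
Y = 3060 − 9·87 = 2277.

P = 87, Y = 2277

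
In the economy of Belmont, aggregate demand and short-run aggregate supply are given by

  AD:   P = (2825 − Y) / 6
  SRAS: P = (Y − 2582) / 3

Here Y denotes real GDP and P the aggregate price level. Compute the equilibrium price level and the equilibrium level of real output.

Rearrange AD to Y = 2825 − 6P.
Rearrange SRAS to Y = 2582 + 3P.
Set AD = SRAS: 2825 − 6P = 2582 + 3P, so 243 = 9P and P = 27.
Then Y = 2825 − 6·27 = 2663.

P = 27, Y = 2663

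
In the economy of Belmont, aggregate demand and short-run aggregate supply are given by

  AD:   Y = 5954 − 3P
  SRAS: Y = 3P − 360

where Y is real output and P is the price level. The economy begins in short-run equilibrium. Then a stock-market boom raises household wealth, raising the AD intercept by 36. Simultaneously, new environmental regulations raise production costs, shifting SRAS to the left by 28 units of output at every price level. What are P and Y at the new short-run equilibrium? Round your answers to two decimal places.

P = 1063.00, Y = 2801.00

After both shocks: AD is Y = 5990 − 3P and SRAS is Y = 3P − 388.
Setting them equal: 6378 = 6P, so P = 1063.00.
Substituting into AD, Y = 2801.00.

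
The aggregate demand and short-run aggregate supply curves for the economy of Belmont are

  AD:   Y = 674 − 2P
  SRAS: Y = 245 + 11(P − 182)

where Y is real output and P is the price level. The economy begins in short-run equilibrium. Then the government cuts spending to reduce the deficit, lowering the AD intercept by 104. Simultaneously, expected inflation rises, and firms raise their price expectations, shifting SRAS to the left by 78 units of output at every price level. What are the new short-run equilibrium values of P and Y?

P = 185, Y = 200

After both shocks: AD is Y = 570 − 2P and SRAS is Y = 11P − 1835.
Setting them equal: 2405 = 13P, so P = 185.
Y = 570 − 2·185 = 200.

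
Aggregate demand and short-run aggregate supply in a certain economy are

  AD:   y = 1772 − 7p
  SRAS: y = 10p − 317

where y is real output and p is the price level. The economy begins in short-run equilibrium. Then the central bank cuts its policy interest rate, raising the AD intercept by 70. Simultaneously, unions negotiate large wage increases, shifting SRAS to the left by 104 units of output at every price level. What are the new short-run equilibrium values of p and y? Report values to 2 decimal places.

p = 133.12, y = 910.18

After both shocks: AD is y = 1842 − 7p and SRAS is y = 10p − 421.
Setting them equal: 2263 = 17p, so p = 133.12.
Substituting into AD, y = 910.18.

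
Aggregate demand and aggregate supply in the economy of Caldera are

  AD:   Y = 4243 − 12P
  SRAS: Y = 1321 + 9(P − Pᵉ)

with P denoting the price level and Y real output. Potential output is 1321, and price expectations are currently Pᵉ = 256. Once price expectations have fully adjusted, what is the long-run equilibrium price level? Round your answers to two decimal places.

Short run: with Pᵉ = 256, SRAS is Y = 9P − 983. Setting AD = SRAS gives 5226 = 21P, so P = 248.86 and Y = 4243 − 12P = 1256.71.
Output 1256.71 is below potential 1321, so over time expected prices fall and SRAS shifts right until Y returns to 1321.
Long run: Y = 1321 on the AD curve gives 1321 = 4243 − 12P, so P = 243.50.

Long-run P = 243.50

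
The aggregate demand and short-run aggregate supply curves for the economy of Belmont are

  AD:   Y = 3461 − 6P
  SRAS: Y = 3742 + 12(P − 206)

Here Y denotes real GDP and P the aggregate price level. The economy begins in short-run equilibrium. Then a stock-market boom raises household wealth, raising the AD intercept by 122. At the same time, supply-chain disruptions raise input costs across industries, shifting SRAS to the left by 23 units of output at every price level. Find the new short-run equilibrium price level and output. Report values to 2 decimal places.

P = 129.78, Y = 2804.33

After both shocks: AD is Y = 3583 − 6P and SRAS is Y = 1247 + 12P.
Setting them equal: 2336 = 18P, so P = 129.78.
Substituting into AD, Y = 2804.33.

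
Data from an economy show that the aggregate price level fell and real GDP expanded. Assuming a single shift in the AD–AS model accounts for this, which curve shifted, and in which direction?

P fell and Y rose. An AD shift moves P and Y in the same direction; an SRAS shift moves them in opposite directions.
Here P and Y moved in opposite directions, so the SRAS curve shifted.
Since Y rose, SRAS shifted right.

SRAS shifted right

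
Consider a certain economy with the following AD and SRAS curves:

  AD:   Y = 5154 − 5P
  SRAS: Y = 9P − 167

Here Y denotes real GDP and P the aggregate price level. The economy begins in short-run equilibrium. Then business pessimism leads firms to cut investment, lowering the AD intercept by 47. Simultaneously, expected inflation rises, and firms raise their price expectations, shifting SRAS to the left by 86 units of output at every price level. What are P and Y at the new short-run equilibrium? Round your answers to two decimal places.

After both shocks: AD is Y = 5107 − 5P and SRAS is Y = 9P − 253.
Setting them equal: 5360 = 14P, so P = 382.86.
Substituting into AD, Y = 3192.71.

P = 382.86, Y = 3192.71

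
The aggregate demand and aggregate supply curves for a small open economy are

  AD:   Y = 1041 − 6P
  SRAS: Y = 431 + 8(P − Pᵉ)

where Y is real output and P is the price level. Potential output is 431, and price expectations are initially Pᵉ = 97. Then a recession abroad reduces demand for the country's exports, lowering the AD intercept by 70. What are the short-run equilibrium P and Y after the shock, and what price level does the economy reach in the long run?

Short run: P = 94, Y = 407. Long run: P = 90.

AD shifts left: new AD is Y = 971 − 6P. With Pᵉ = 97, SRAS is Y = 8P − 345.
Short run: 971 − 6P = 8P − 345 gives 1316 = 14P, so P = 94 and Y = 971 − 6·94 = 407.
Y = 407 is below potential 431; expectations adjust and SRAS shifts right until Y = 431.
Long run: on the new AD curve, 431 = 971 − 6P gives P = 90.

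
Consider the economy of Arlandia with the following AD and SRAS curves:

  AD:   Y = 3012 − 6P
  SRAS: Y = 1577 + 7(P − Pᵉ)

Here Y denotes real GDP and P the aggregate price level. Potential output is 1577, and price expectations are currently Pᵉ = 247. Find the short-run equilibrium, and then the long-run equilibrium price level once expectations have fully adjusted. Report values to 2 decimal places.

Short run: P = 243.38, Y = 1551.69. Long run: P = 239.17.

Short run: with Pᵉ = 247, SRAS is Y = 7P − 152. Setting AD = SRAS gives 3164 = 13P, so P = 243.38 and Y = 3012 − 6P = 1551.69.
Output 1551.69 is below potential 1577, so over time expected prices fall and SRAS shifts right until Y returns to 1577.
Long run: Y = 1577 on the AD curve gives 1577 = 3012 − 6P, so P = 239.17.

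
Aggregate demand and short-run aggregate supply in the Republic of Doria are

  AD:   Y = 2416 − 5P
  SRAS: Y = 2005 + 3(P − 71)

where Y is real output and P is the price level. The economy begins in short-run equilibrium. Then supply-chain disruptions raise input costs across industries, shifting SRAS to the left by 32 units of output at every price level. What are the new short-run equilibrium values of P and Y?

P = 82, Y = 2006

This is a negative supply shock: SRAS shifts left.
New SRAS: Y = 1760 + 3P.
Set AD = SRAS: 2416 − 5P = 1760 + 3P, so 656 = 8P and P = 82.
Y = 2416 − 5·82 = 2006.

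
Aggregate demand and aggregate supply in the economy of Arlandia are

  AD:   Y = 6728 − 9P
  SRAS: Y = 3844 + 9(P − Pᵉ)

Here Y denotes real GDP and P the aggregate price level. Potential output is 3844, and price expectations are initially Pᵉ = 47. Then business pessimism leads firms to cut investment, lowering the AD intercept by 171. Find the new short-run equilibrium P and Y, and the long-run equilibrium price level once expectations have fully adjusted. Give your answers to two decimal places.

Short run: P = 174.22, Y = 4989.00. Long run: P = 301.44.

AD shifts left: new AD is Y = 6557 − 9P. With Pᵉ = 47, SRAS is Y = 3421 + 9P.
Short run: 6557 − 9P = 3421 + 9P gives 3136 = 18P, so P = 174.22 and Y = 6557 − 9P = 4989.00.
Y = 4989.00 is above potential 3844; expectations adjust and SRAS shifts left until Y = 3844.
Long run: on the new AD curve, 3844 = 6557 − 9P gives P = 301.44.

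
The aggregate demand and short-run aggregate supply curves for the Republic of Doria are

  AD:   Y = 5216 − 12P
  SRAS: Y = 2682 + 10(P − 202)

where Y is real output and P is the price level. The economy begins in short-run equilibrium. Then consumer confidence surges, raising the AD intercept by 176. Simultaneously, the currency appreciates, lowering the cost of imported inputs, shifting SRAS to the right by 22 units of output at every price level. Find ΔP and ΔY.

ΔP = +7, ΔY = +92

After both shocks: AD is Y = 5392 − 12P and SRAS is Y = 684 + 10P.
Setting them equal: 4708 = 22P, so P = 214.
Y = 5392 − 12·214 = 2824.
Initially P = 207, Y = 2732, so ΔP = +7 and ΔY = +92.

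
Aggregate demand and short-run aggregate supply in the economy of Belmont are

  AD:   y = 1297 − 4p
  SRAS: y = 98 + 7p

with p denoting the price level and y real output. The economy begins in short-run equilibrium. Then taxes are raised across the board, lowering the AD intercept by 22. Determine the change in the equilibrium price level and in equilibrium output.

This is a negative demand shock: AD shifts left.
New AD: y = 1275 − 4p.
Set AD = SRAS: 1275 − 4p = 98 + 7p, so 1177 = 11p and p = 107.
y = 1275 − 4·107 = 847.
Initially p = 109, y = 861, so Δp = -2 and Δy = -14.

Δp = -2, Δy = -14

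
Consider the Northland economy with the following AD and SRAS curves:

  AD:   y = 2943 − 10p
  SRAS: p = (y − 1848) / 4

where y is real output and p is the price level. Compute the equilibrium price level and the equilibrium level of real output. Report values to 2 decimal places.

p = 78.21, y = 2160.86

Rearrange SRAS to y = 1848 + 4p.
Set AD = SRAS: 2943 − 10p = 1848 + 4p, so 1095 = 14p and p = 78.21.
Substituting into AD, y = 2943 − 10p = 2160.86.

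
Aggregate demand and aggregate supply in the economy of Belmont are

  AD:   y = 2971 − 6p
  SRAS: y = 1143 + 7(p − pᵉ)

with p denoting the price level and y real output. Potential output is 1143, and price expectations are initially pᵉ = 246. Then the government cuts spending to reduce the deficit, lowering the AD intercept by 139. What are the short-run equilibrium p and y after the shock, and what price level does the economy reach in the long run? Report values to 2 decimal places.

Short run: p = 262.38, y = 1257.69. Long run: p = 281.50.

AD shifts left: new AD is y = 2832 − 6p. With pᵉ = 246, SRAS is y = 7p − 579.
Short run: 2832 − 6p = 7p − 579 gives 3411 = 13p, so p = 262.38 and y = 2832 − 6p = 1257.69.
y = 1257.69 is above potential 1143; expectations adjust and SRAS shifts left until y = 1143.
Long run: on the new AD curve, 1143 = 2832 − 6p gives p = 281.50.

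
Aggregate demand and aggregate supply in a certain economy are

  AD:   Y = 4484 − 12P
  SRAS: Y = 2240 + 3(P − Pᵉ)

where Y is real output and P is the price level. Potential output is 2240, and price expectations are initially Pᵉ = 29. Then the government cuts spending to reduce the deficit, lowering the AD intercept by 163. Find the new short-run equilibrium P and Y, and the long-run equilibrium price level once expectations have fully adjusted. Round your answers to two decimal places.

AD shifts left: new AD is Y = 4321 − 12P. With Pᵉ = 29, SRAS is Y = 2153 + 3P.
Short run: 4321 − 12P = 2153 + 3P gives 2168 = 15P, so P = 144.53 and Y = 4321 − 12P = 2586.60.
Y = 2586.60 is above potential 2240; expectations adjust and SRAS shifts left until Y = 2240.
Long run: on the new AD curve, 2240 = 4321 − 12P gives P = 173.42.

Short run: P = 144.53, Y = 2586.60. Long run: P = 173.42.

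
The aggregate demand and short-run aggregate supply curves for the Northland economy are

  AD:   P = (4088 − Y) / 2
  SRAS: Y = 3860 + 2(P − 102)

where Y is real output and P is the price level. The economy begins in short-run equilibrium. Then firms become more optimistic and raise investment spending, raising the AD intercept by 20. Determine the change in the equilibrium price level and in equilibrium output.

ΔP = +5, ΔY = +10

This is a positive demand shock: AD shifts right.
New AD: Y = 4108 − 2P.
SRAS can be written Y = 3656 + 2P.
Set AD = SRAS: 4108 − 2P = 3656 + 2P, so 452 = 4P and P = 113.
Y = 4108 − 2·113 = 3882.
Initially P = 108, Y = 3872, so ΔP = +5 and ΔY = +10.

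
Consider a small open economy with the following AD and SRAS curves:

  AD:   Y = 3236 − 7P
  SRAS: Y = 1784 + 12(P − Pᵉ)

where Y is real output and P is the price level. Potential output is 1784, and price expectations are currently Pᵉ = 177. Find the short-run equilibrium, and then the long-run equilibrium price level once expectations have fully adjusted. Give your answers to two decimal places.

Short run: P = 188.21, Y = 1918.53. Long run: P = 207.43.

Short run: with Pᵉ = 177, SRAS is Y = 12P − 340. Setting AD = SRAS gives 3576 = 19P, so P = 188.21 and Y = 3236 − 7P = 1918.53.
Output 1918.53 is above potential 1784, so over time expected prices rise and SRAS shifts left until Y returns to 1784.
Long run: Y = 1784 on the AD curve gives 1784 = 3236 − 7P, so P = 207.43.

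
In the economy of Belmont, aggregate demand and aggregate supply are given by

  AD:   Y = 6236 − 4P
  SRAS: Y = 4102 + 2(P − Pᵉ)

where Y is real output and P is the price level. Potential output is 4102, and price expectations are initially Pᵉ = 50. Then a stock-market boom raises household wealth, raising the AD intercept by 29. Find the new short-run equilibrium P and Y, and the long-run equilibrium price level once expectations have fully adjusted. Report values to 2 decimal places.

Short run: P = 377.17, Y = 4756.33. Long run: P = 540.75.

AD shifts right: new AD is Y = 6265 − 4P. With Pᵉ = 50, SRAS is Y = 4002 + 2P.
Short run: 6265 − 4P = 4002 + 2P gives 2263 = 6P, so P = 377.17 and Y = 6265 − 4P = 4756.33.
Y = 4756.33 is above potential 4102; expectations adjust and SRAS shifts left until Y = 4102.
Long run: on the new AD curve, 4102 = 6265 − 4P gives P = 540.75.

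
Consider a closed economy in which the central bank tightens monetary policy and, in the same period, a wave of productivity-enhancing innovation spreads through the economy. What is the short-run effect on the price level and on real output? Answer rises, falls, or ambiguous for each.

The first event is a negative demand shock: AD shifts left, which by itself pushes P down and Y down.
The second is a favourable supply shock: SRAS shifts right, which by itself pushes P down and Y up.
Both shocks push P down, so P falls. The two shocks push Y in opposite directions, so the effect on Y is ambiguous.

Price level: falls; output: ambiguous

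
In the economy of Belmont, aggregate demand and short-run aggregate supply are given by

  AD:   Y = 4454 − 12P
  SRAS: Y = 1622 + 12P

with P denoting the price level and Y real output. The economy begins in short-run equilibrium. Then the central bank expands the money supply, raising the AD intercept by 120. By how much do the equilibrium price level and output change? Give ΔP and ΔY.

ΔP = +5, ΔY = +60

This is a positive demand shock: AD shifts right.
New AD: Y = 4574 − 12P.
Set AD = SRAS: 4574 − 12P = 1622 + 12P, so 2952 = 24P and P = 123.
Y = 4574 − 12·123 = 3098.
Initially P = 118, Y = 3038, so ΔP = +5 and ΔY = +60.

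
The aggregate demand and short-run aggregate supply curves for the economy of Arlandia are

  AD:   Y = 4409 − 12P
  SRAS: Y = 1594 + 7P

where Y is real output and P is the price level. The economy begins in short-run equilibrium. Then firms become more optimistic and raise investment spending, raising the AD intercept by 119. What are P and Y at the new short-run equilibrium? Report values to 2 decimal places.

P = 154.42, Y = 2674.95

This is a positive demand shock: AD shifts right.
New AD: Y = 4528 − 12P.
Set AD = SRAS: 4528 − 12P = 1594 + 7P, so 2934 = 19P and P = 154.42.
Substituting into AD, Y = 2674.95.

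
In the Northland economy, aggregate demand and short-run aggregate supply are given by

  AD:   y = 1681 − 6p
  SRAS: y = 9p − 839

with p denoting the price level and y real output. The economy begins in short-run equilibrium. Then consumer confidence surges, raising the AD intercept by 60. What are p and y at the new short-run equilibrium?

p = 172, y = 709

This is a positive demand shock: AD shifts right.
New AD: y = 1741 − 6p.
Set AD = SRAS: 1741 − 6p = 9p − 839, so 2580 = 15p and p = 172.
y = 1741 − 6·172 = 709.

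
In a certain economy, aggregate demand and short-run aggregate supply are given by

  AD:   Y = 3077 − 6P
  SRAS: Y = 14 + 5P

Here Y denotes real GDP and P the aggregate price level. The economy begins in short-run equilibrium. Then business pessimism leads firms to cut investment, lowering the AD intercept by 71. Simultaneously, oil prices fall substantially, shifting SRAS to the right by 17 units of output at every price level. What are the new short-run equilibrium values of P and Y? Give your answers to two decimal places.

P = 270.45, Y = 1383.27

After both shocks: AD is Y = 3006 − 6P and SRAS is Y = 31 + 5P.
Setting them equal: 2975 = 11P, so P = 270.45.
Substituting into AD, Y = 1383.27.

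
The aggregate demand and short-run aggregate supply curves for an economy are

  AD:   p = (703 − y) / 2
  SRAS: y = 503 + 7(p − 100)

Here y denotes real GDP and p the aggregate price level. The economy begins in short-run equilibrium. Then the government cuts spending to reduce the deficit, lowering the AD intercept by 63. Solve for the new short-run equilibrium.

This is a negative demand shock: AD shifts left.
New AD: y = 640 − 2p.
SRAS can be written y = 7p − 197.
Set AD = SRAS: 640 − 2p = 7p − 197, so 837 = 9p and p = 93.
y = 640 − 2·93 = 454.

p = 93, y = 454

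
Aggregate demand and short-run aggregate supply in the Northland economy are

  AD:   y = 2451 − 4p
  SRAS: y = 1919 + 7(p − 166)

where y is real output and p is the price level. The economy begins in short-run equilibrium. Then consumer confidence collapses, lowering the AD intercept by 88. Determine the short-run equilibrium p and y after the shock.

p = 146, y = 1779

This is a negative demand shock: AD shifts left.
New AD: y = 2363 − 4p.
SRAS can be written y = 757 + 7p.
Set AD = SRAS: 2363 − 4p = 757 + 7p, so 1606 = 11p and p = 146.
y = 2363 − 4·146 = 1779.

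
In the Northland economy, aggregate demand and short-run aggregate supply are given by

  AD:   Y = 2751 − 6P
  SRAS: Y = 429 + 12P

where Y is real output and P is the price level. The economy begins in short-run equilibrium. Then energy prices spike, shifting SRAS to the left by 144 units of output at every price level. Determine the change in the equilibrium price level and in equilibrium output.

ΔP = +8, ΔY = -48

This is a negative supply shock: SRAS shifts left.
New SRAS: Y = 285 + 12P.
Set AD = SRAS: 2751 − 6P = 285 + 12P, so 2466 = 18P and P = 137.
Y = 2751 − 6·137 = 1929.
Initially P = 129, Y = 1977, so ΔP = +8 and ΔY = -48.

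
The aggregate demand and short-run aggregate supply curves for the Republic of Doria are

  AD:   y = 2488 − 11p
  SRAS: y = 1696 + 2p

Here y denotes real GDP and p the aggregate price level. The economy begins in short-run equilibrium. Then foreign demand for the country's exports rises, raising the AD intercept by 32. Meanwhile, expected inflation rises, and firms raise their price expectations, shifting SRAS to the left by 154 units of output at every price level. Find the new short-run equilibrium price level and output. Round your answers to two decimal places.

p = 75.23, y = 1692.46

After both shocks: AD is y = 2520 − 11p and SRAS is y = 1542 + 2p.
Setting them equal: 978 = 13p, so p = 75.23.
Substituting into AD, y = 1692.46.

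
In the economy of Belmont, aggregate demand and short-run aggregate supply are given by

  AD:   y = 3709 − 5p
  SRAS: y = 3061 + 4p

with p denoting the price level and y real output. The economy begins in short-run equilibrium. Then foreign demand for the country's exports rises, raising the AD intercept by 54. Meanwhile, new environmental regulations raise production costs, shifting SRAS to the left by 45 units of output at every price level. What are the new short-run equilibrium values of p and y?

After both shocks: AD is y = 3763 − 5p and SRAS is y = 3016 + 4p.
Setting them equal: 747 = 9p, so p = 83.
y = 3763 − 5·83 = 3348.

p = 83, y = 3348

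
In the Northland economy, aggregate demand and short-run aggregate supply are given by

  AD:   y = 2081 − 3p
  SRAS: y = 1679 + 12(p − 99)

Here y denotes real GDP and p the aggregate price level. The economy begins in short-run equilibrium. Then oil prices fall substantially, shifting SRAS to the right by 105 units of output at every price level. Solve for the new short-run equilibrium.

This is a positive supply shock: SRAS shifts right.
New SRAS: y = 596 + 12p.
Set AD = SRAS: 2081 − 3p = 596 + 12p, so 1485 = 15p and p = 99.
y = 2081 − 3·99 = 1784.

p = 99, y = 1784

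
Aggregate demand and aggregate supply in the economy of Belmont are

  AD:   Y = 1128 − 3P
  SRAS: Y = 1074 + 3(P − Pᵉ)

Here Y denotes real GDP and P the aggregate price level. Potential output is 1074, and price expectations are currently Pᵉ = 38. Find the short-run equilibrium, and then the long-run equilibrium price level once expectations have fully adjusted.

Short run: P = 28, Y = 1044. Long run: P = 18.

Short run: with Pᵉ = 38, SRAS is Y = 960 + 3P. Setting AD = SRAS gives 168 = 6P, so P = 28 and Y = 1128 − 3·28 = 1044.
Output 1044 is below potential 1074, so over time expected prices fall and SRAS shifts right until Y returns to 1074.
Long run: Y = 1074 on the AD curve gives 1074 = 1128 − 3P, so P = 18.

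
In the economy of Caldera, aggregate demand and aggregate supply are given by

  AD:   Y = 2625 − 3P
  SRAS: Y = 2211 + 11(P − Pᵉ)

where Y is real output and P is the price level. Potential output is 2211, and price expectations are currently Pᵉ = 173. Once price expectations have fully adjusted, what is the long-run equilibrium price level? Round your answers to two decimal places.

Long-run P = 138.00

Short run: with Pᵉ = 173, SRAS is Y = 308 + 11P. Setting AD = SRAS gives 2317 = 14P, so P = 165.50 and Y = 2625 − 3P = 2128.50.
Output 2128.50 is below potential 2211, so over time expected prices fall and SRAS shifts right until Y returns to 2211.
Long run: Y = 2211 on the AD curve gives 2211 = 2625 − 3P, so P = 138.00.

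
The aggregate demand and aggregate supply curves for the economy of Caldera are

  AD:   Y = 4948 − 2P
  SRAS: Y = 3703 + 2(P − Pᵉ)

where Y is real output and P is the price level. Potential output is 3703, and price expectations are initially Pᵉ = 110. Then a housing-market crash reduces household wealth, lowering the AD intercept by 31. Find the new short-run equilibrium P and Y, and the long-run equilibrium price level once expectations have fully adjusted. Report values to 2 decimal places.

Short run: P = 358.50, Y = 4200.00. Long run: P = 607.00.

AD shifts left: new AD is Y = 4917 − 2P. With Pᵉ = 110, SRAS is Y = 3483 + 2P.
Short run: 4917 − 2P = 3483 + 2P gives 1434 = 4P, so P = 358.50 and Y = 4917 − 2P = 4200.00.
Y = 4200.00 is above potential 3703; expectations adjust and SRAS shifts left until Y = 3703.
Long run: on the new AD curve, 3703 = 4917 − 2P gives P = 607.00.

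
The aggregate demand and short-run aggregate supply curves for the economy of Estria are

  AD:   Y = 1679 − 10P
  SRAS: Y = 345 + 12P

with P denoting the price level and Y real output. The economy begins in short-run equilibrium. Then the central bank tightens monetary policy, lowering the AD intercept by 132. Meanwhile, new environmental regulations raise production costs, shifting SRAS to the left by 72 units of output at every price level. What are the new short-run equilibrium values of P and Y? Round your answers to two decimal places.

P = 57.91, Y = 967.91

After both shocks: AD is Y = 1547 − 10P and SRAS is Y = 273 + 12P.
Setting them equal: 1274 = 22P, so P = 57.91.
Substituting into AD, Y = 967.91.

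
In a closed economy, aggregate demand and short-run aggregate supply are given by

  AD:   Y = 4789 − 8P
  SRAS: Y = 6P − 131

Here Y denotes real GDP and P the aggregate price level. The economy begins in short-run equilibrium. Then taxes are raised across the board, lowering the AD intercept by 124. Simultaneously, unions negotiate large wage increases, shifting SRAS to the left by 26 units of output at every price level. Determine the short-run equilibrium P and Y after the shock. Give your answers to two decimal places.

After both shocks: AD is Y = 4665 − 8P and SRAS is Y = 6P − 157.
Setting them equal: 4822 = 14P, so P = 344.43.
Substituting into AD, Y = 1909.57.

P = 344.43, Y = 1909.57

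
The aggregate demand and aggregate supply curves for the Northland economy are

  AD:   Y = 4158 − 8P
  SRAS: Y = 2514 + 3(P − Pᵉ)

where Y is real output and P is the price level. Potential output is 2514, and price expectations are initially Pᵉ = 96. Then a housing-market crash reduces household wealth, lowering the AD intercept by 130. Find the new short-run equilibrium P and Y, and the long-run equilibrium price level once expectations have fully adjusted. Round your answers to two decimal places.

Short run: P = 163.82, Y = 2717.45. Long run: P = 189.25.

AD shifts left: new AD is Y = 4028 − 8P. With Pᵉ = 96, SRAS is Y = 2226 + 3P.
Short run: 4028 − 8P = 2226 + 3P gives 1802 = 11P, so P = 163.82 and Y = 4028 − 8P = 2717.45.
Y = 2717.45 is above potential 2514; expectations adjust and SRAS shifts left until Y = 2514.
Long run: on the new AD curve, 2514 = 4028 − 8P gives P = 189.25.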